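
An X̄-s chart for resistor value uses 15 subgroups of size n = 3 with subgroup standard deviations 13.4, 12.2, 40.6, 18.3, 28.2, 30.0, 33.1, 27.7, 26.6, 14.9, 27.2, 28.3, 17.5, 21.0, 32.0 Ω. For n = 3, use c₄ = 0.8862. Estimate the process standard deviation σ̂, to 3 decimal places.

s̄ = (13.4 + 12.2 + 40.6 + 18.3 + 28.2 + 30.0 + 33.1 + 27.7 + 26.6 + 14.9 + 27.2 + 28.3 + 17.5 + 21.0 + 32.0) / 15 = 24.7333
σ̂ = s̄ / c₄ = 24.7333 / 0.8862 = 27.9094

27.909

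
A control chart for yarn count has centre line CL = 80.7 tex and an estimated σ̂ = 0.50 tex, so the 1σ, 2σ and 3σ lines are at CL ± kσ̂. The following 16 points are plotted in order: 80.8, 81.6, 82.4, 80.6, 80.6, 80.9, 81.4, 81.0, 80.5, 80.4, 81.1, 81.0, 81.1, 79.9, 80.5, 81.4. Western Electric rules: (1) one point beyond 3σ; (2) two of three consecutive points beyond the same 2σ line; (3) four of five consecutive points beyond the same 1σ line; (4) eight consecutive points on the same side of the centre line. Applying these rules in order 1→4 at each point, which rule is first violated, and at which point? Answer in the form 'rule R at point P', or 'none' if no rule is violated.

rule 1 at point 3

Zone of each point (C = within 1σ̂, B = 1σ̂–2σ̂, A = 2σ̂–3σ̂, * = beyond 3σ̂; sign = side of CL): 1:+C, 2:+B, 3:+*, 4:-C, 5:-C, 6:+C, 7:+B, 8:+C, 9:-C, 10:-C, 11:+C, 12:+C, 13:+C, 14:-B, 15:-C, 16:+B
Rule 1 (one point beyond the 3σ limits) is satisfied at point 3.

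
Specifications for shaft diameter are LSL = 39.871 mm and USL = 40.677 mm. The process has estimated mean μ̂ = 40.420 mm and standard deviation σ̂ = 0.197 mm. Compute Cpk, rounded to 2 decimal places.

0.43

Cpu = (USL − μ̂) / (3σ̂) = (40.677 − 40.420) / (3 × 0.197) = 0.4349; Cpl = (μ̂ − LSL) / (3σ̂) = (40.420 − 39.871) / (3 × 0.197) = 0.9289; Cpk = min(Cpu, Cpl) = 0.4349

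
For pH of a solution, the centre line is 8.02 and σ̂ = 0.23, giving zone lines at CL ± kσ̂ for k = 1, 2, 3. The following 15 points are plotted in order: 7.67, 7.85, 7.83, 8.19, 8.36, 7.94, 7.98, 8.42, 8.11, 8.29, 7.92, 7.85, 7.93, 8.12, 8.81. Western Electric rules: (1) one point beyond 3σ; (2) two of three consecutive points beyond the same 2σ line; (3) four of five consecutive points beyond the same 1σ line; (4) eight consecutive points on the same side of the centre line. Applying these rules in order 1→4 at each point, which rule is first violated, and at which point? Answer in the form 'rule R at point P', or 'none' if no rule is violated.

Zone of each point (C = within 1σ̂, B = 1σ̂–2σ̂, A = 2σ̂–3σ̂, * = beyond 3σ̂; sign = side of CL): 1:-B, 2:-C, 3:-C, 4:+C, 5:+B, 6:-C, 7:-C, 8:+B, 9:+C, 10:+B, 11:-C, 12:-C, 13:-C, 14:+C, 15:+*
Rule 1 (one point beyond the 3σ limits) is satisfied at point 15.

rule 1 at point 15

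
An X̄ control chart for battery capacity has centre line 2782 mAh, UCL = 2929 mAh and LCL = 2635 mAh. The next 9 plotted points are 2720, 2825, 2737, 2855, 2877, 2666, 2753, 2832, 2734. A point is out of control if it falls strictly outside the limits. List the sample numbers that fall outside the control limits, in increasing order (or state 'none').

All 9 points lie within [2635, 2929].

none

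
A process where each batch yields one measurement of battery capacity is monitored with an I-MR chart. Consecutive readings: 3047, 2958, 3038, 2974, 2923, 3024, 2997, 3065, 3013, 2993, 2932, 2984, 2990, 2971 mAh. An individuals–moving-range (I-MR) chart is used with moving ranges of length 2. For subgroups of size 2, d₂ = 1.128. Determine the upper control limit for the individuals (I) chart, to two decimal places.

X̄ = (3047 + 2958 + 3038 + 2974 + 2923 + 3024 + 2997 + 3065 + 3013 + 2993 + 2932 + 2984 + 2990 + 2971) / 14 = 2993.5000
Moving ranges: 89, 80, 64, 51, 101, 27, 68, 52, 20, 61, 52, 6, 19; M̄R̄ = 690.0000 / 13 = 53.0769
UCL = X̄ + 3·M̄R̄/d₂ = 2993.5000 + 3 × 53.0769 / 1.128 = 3134.6620

3134.66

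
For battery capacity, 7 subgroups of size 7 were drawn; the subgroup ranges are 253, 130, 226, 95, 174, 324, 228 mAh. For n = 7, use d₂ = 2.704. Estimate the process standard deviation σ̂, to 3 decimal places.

R̄ = (253 + 130 + 226 + 95 + 174 + 324 + 228) / 7 = 204.2857
σ̂ = R̄ / d₂ = 204.2857 / 2.704 = 75.5495

75.549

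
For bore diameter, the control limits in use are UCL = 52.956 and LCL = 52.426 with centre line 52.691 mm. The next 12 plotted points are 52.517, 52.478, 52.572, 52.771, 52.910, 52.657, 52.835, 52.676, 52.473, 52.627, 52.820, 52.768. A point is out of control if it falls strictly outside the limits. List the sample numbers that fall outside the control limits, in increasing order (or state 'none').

none

All 12 points lie within [52.426, 52.956].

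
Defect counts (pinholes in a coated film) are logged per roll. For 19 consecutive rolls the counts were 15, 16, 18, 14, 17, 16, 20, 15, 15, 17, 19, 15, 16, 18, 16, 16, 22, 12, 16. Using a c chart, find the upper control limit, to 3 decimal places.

28.650

c̄ = (15 + 16 + 18 + 14 + 17 + 16 + 20 + 15 + 15 + 17 + 19 + 15 + 16 + 18 + 16 + 16 + 22 + 12 + 16) / 19 = 313 / 19 = 16.4737
UCL = c̄ + 3√c̄ = 16.4737 + 3 × √16.4737 = 16.4737 + 3 × 4.0588 = 28.6500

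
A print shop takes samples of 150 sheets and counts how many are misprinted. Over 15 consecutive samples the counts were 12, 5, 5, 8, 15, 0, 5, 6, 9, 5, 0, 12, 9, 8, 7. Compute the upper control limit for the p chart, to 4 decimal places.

p̄ = Σdᵢ / (k·n) = 106 / (15 × 150) = 0.04711
UCL = p̄ + 3·√(p̄(1−p̄)/n) = 0.04711 + 3 × √(0.04711×0.95289/150) = 0.04711 + 3 × 0.01730 = 0.09901

0.0990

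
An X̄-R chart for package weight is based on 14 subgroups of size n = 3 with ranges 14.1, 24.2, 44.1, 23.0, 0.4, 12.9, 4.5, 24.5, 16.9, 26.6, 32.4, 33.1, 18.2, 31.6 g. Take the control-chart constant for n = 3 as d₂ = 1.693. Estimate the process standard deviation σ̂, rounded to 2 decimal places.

R̄ = (14.1 + 24.2 + 44.1 + 23.0 + 0.4 + 12.9 + 4.5 + 24.5 + 16.9 + 26.6 + 32.4 + 33.1 + 18.2 + 31.6) / 14 = 21.8929
σ̂ = R̄ / d₂ = 21.8929 / 1.693 = 12.9314

12.93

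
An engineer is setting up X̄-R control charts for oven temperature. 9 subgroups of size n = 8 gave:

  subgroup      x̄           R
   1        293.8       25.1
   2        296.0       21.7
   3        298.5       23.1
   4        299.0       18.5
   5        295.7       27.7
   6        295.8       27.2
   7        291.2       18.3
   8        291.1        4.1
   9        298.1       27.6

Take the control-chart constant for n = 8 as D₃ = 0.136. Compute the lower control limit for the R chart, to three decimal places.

R̄ = (25.1 + 21.7 + 23.1 + 18.5 + 27.7 + 27.2 + 18.3 + 4.1 + 27.6) / 9 = 193.3000 / 9 = 21.4778
LCL_R = D₃·R̄ = 0.136 × 21.4778 = 2.9210

2.921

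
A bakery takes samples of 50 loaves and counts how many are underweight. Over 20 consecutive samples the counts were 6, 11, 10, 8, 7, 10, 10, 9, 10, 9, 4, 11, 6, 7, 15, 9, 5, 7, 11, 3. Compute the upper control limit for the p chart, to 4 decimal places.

0.3266

p̄ = Σdᵢ / (k·n) = 168 / (20 × 50) = 0.16800
UCL = p̄ + 3·√(p̄(1−p̄)/n) = 0.16800 + 3 × √(0.16800×0.83200/50) = 0.16800 + 3 × 0.05287 = 0.32662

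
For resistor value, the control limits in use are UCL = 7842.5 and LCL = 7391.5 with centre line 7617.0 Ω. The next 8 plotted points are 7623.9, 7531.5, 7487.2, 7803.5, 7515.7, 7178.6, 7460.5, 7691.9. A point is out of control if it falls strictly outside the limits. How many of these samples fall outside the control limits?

1

Compare each point to [7391.5, 7842.5]: sample 6 = 7178.6 < LCL.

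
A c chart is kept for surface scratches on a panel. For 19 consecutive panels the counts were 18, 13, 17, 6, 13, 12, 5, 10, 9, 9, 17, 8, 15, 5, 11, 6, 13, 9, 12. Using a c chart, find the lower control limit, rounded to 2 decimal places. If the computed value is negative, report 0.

c̄ = (18 + 13 + 17 + 6 + 13 + 12 + 5 + 10 + 9 + 9 + 17 + 8 + 15 + 5 + 11 + 6 + 13 + 9 + 12) / 19 = 208 / 19 = 10.9474
LCL = c̄ − 3√c̄ = 10.9474 − 3 × 3.3087 = 1.0213

1.02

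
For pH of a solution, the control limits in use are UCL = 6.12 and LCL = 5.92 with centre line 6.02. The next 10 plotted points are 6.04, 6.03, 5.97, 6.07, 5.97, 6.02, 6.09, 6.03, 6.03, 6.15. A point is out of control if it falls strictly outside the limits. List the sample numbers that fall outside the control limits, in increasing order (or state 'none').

Compare each point to [5.92, 6.12]: sample 10 = 6.15 > UCL.

10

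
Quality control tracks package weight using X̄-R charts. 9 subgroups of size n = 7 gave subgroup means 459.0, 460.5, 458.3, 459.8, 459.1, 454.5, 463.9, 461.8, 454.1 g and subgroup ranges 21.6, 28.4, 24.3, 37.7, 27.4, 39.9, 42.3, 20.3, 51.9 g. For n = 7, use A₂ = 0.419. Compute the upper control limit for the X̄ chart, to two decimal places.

472.68

X̄̄ = (459.0 + 460.5 + 458.3 + 459.8 + 459.1 + 454.5 + 463.9 + 461.8 + 454.1) / 9 = 4131.0000 / 9 = 459.0000
R̄ = (21.6 + 28.4 + 24.3 + 37.7 + 27.4 + 39.9 + 42.3 + 20.3 + 51.9) / 9 = 293.8000 / 9 = 32.6444
UCL = X̄̄ + A₂·R̄ = 459.0000 + 0.419 × 32.6444 = 472.6780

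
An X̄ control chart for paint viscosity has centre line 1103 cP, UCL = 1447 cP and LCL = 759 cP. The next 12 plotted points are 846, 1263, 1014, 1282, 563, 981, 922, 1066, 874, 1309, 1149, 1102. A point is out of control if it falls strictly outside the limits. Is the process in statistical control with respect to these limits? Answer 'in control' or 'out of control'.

out of control

Compare each point to [759, 1447]: sample 5 = 563 < LCL.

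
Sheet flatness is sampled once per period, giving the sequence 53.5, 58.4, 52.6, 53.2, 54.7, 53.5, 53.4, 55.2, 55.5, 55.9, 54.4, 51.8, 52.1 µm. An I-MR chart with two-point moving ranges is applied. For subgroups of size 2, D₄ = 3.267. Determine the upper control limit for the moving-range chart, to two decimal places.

5.72

Moving ranges: 4.9, 5.8, 0.6, 1.5, 1.2, 0.1, 1.8, 0.3, 0.4, 1.5, 2.6, 0.3; M̄R̄ = 21.0000 / 12 = 1.7500
UCL_MR = D₄·M̄R̄ = 3.267 × 1.7500 = 5.7172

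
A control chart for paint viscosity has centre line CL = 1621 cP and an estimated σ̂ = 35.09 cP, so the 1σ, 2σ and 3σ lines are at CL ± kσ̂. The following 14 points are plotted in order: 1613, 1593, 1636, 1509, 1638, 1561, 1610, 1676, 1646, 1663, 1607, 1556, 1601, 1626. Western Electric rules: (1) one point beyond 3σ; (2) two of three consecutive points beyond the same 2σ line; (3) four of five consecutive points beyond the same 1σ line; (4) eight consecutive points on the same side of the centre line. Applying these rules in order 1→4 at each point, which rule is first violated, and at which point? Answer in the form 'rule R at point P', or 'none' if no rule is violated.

rule 1 at point 4

Zone of each point (C = within 1σ̂, B = 1σ̂–2σ̂, A = 2σ̂–3σ̂, * = beyond 3σ̂; sign = side of CL): 1:-C, 2:-C, 3:+C, 4:-*, 5:+C, 6:-B, 7:-C, 8:+B, 9:+C, 10:+B, 11:-C, 12:-B, 13:-C, 14:+C
Rule 1 (one point beyond the 3σ limits) is satisfied at point 4.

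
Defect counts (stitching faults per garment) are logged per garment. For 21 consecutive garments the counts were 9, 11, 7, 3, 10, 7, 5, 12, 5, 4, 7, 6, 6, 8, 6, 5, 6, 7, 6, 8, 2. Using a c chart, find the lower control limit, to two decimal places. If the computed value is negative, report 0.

c̄ = (9 + 11 + 7 + 3 + 10 + 7 + 5 + 12 + 5 + 4 + 7 + 6 + 6 + 8 + 6 + 5 + 6 + 7 + 6 + 8 + 2) / 21 = 140 / 21 = 6.6667
LCL = c̄ − 3√c̄ = 6.6667 − 3 × 2.5820 = -1.0793 → 0 (cannot be negative)

0.00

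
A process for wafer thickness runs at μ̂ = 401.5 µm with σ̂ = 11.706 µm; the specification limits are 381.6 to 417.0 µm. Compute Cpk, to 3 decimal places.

Cpu = (USL − μ̂) / (3σ̂) = (417.0 − 401.5) / (3 × 11.706) = 0.4414; Cpl = (μ̂ − LSL) / (3σ̂) = (401.5 − 381.6) / (3 × 11.706) = 0.5667; Cpk = min(Cpu, Cpl) = 0.4414

0.441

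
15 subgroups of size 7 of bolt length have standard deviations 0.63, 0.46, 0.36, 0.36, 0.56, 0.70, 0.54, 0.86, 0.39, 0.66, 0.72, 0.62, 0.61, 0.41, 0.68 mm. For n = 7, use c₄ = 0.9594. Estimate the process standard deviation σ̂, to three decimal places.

0.595

s̄ = (0.63 + 0.46 + 0.36 + 0.36 + 0.56 + 0.70 + 0.54 + 0.86 + 0.39 + 0.66 + 0.72 + 0.62 + 0.61 + 0.41 + 0.68) / 15 = 0.5707
σ̂ = s̄ / c₄ = 0.5707 / 0.9594 = 0.5948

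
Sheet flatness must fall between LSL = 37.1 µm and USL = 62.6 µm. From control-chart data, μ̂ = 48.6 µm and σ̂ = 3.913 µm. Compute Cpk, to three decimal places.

0.980

Cpu = (USL − μ̂) / (3σ̂) = (62.6 − 48.6) / (3 × 3.913) = 1.1926; Cpl = (μ̂ − LSL) / (3σ̂) = (48.6 − 37.1) / (3 × 3.913) = 0.9796; Cpk = min(Cpu, Cpl) = 0.9796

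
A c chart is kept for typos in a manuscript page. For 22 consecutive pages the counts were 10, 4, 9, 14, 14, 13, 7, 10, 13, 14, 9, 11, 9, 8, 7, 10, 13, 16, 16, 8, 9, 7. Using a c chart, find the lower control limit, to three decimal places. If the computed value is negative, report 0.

c̄ = (10 + 4 + 9 + 14 + 14 + 13 + 7 + 10 + 13 + 14 + 9 + 11 + 9 + 8 + 7 + 10 + 13 + 16 + 16 + 8 + 9 + 7) / 22 = 231 / 22 = 10.5000
LCL = c̄ − 3√c̄ = 10.5000 − 3 × 3.2404 = 0.7789

0.779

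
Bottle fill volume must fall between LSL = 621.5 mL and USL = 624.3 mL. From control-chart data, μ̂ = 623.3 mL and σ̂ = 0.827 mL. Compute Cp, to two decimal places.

Cp = (USL − LSL) / (6σ̂) = (624.3 − 621.5) / (6 × 0.827) = 2.8000 / 4.9620 = 0.5643

0.56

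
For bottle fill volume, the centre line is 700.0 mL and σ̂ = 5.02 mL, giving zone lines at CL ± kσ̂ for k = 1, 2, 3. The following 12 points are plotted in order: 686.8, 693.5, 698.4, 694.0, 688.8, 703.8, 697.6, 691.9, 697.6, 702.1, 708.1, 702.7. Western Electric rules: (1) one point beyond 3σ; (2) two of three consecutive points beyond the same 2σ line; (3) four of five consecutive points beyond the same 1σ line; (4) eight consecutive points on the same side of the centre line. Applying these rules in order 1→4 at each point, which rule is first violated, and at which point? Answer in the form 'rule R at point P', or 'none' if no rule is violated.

Zone of each point (C = within 1σ̂, B = 1σ̂–2σ̂, A = 2σ̂–3σ̂, * = beyond 3σ̂; sign = side of CL): 1:-A, 2:-B, 3:-C, 4:-B, 5:-A, 6:+C, 7:-C, 8:-B, 9:-C, 10:+C, 11:+B, 12:+C
Rule 3 (four of five consecutive points beyond the same 1σ limit) is satisfied at point 5.

rule 3 at point 5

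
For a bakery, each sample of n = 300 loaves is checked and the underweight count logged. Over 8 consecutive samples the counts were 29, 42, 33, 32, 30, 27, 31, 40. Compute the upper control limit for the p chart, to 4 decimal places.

0.1642

p̄ = Σdᵢ / (k·n) = 264 / (8 × 300) = 0.11000
UCL = p̄ + 3·√(p̄(1−p̄)/n) = 0.11000 + 3 × √(0.11000×0.89000/300) = 0.11000 + 3 × 0.01806 = 0.16419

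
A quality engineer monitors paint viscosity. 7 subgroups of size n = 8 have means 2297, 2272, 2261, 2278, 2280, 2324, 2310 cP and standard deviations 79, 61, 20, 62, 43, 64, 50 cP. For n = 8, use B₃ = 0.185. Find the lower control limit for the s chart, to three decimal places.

s̄ = (79 + 61 + 20 + 62 + 43 + 64 + 50) / 7 = 54.1429
LCL_s = B₃·s̄ = 0.185 × 54.1429 = 10.0164

10.016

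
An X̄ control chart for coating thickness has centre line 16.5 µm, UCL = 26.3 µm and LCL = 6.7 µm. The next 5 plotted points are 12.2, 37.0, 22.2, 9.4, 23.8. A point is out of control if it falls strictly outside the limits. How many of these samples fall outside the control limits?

1

Compare each point to [6.7, 26.3]: sample 2 = 37.0 > UCL.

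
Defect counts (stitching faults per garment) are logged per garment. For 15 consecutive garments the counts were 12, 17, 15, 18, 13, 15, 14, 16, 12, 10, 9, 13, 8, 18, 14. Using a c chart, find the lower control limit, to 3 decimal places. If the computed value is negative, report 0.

2.537

c̄ = (12 + 17 + 15 + 18 + 13 + 15 + 14 + 16 + 12 + 10 + 9 + 13 + 8 + 18 + 14) / 15 = 204 / 15 = 13.6000
LCL = c̄ − 3√c̄ = 13.6000 − 3 × 3.6878 = 2.5365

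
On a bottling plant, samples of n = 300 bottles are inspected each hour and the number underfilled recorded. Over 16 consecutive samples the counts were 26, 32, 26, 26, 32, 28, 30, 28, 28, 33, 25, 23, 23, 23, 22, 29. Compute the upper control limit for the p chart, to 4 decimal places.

p̄ = Σdᵢ / (k·n) = 434 / (16 × 300) = 0.09042
UCL = p̄ + 3·√(p̄(1−p̄)/n) = 0.09042 + 3 × √(0.09042×0.90958/300) = 0.09042 + 3 × 0.01656 = 0.14009

0.1401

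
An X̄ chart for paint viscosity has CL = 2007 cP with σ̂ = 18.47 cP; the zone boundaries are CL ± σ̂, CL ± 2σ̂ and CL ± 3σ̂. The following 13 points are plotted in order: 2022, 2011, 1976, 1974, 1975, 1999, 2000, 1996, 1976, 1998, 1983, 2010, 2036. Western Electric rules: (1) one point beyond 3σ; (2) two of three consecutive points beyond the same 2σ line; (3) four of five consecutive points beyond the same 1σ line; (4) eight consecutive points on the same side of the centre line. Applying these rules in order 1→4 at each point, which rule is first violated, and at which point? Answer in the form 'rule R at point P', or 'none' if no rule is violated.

Zone of each point (C = within 1σ̂, B = 1σ̂–2σ̂, A = 2σ̂–3σ̂, * = beyond 3σ̂; sign = side of CL): 1:+C, 2:+C, 3:-B, 4:-B, 5:-B, 6:-C, 7:-C, 8:-C, 9:-B, 10:-C, 11:-B, 12:+C, 13:+B
Rule 4 (eight consecutive points on the same side of the centre line) is satisfied at point 10.

rule 4 at point 10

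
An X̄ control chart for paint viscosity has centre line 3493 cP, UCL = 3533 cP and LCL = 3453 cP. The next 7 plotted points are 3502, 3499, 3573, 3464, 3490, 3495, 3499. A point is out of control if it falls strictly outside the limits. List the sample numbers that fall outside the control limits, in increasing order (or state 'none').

Compare each point to [3453, 3533]: sample 3 = 3573 > UCL.

3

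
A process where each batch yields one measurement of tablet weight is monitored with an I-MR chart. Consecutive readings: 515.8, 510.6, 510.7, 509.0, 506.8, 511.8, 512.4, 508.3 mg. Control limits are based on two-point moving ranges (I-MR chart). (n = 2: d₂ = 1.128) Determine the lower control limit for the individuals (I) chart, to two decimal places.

503.49

X̄ = (515.8 + 510.6 + 510.7 + 509.0 + 506.8 + 511.8 + 512.4 + 508.3) / 8 = 510.6750
Moving ranges: 5.2, 0.1, 1.7, 2.2, 5.0, 0.6, 4.1; M̄R̄ = 18.9000 / 7 = 2.7000
LCL = X̄ − 3·M̄R̄/d₂ = 510.6750 − 3 × 2.7000 / 1.128 = 503.4941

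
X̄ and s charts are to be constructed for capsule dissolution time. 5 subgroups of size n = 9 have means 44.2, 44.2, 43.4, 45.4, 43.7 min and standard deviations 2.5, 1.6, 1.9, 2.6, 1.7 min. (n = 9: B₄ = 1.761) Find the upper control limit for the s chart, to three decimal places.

s̄ = (2.5 + 1.6 + 1.9 + 2.6 + 1.7) / 5 = 2.0600
UCL_s = B₄·s̄ = 1.761 × 2.0600 = 3.6277

3.628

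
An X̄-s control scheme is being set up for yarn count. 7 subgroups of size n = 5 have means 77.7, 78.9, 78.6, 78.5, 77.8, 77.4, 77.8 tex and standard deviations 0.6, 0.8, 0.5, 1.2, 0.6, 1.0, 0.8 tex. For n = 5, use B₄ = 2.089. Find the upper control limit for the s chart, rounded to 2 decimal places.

s̄ = (0.6 + 0.8 + 0.5 + 1.2 + 0.6 + 1.0 + 0.8) / 7 = 0.7857
UCL_s = B₄·s̄ = 2.089 × 0.7857 = 1.6414

1.64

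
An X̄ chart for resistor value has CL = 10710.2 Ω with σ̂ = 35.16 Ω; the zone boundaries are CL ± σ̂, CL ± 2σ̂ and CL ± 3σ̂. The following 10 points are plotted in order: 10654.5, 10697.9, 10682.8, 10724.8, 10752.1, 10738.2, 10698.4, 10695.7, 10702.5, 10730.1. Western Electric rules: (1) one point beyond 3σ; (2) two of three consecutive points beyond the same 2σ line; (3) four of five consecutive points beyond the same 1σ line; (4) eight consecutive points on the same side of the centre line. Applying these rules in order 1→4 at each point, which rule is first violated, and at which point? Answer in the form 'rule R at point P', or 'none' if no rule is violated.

Zone of each point (C = within 1σ̂, B = 1σ̂–2σ̂, A = 2σ̂–3σ̂, * = beyond 3σ̂; sign = side of CL): 1:-B, 2:-C, 3:-C, 4:+C, 5:+B, 6:+C, 7:-C, 8:-C, 9:-C, 10:+C
No rule fires across all 10 points.

none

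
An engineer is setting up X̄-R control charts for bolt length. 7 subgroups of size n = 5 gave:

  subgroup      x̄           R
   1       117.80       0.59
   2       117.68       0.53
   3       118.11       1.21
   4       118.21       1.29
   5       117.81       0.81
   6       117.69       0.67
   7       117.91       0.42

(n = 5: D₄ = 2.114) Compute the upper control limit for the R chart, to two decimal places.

R̄ = (0.59 + 0.53 + 1.21 + 1.29 + 0.81 + 0.67 + 0.42) / 7 = 5.5200 / 7 = 0.7886
UCL_R = D₄·R̄ = 2.114 × 0.7886 = 1.6670

1.67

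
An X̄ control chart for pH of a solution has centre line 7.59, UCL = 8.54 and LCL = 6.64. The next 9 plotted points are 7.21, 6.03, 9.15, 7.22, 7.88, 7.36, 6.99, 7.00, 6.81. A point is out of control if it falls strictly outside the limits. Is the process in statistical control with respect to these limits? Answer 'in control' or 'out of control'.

out of control

Compare each point to [6.64, 8.54]: sample 2 = 6.03 < LCL; sample 3 = 9.15 > UCL.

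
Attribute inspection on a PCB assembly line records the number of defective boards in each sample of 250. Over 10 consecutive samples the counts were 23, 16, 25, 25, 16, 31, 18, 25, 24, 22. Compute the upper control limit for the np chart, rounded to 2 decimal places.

36.07

p̄ = Σdᵢ / (k·n) = 225 / (10 × 250) = 0.09000
UCL = np̄ + 3·√(np̄(1−p̄)) = 22.5000 + 3 × √(22.5000×0.91000) = 22.5000 + 3 × 4.5249 = 36.0748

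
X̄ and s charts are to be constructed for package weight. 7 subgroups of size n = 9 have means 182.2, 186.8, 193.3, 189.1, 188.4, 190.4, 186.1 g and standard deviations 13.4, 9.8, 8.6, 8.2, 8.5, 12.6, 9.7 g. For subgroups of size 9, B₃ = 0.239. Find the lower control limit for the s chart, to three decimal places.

2.417

s̄ = (13.4 + 9.8 + 8.6 + 8.2 + 8.5 + 12.6 + 9.7) / 7 = 10.1143
LCL_s = B₃·s̄ = 0.239 × 10.1143 = 2.4173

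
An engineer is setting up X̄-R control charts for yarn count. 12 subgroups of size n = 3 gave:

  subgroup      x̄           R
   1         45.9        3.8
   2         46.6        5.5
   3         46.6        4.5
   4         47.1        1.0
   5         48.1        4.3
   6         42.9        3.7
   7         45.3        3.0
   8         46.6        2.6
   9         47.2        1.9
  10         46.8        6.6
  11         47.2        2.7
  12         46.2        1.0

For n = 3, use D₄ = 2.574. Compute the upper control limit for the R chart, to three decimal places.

8.709

R̄ = (3.8 + 5.5 + 4.5 + 1.0 + 4.3 + 3.7 + 3.0 + 2.6 + 1.9 + 6.6 + 2.7 + 1.0) / 12 = 40.6000 / 12 = 3.3833
UCL_R = D₄·R̄ = 2.574 × 3.3833 = 8.7087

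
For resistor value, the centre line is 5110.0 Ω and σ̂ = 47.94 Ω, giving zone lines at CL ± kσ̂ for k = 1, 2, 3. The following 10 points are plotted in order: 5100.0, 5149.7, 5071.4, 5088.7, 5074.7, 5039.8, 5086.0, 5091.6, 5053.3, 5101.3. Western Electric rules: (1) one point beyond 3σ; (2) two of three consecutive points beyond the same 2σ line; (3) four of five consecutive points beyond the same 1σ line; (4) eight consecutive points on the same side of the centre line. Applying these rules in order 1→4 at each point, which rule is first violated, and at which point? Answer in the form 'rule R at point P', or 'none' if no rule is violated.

Zone of each point (C = within 1σ̂, B = 1σ̂–2σ̂, A = 2σ̂–3σ̂, * = beyond 3σ̂; sign = side of CL): 1:-C, 2:+C, 3:-C, 4:-C, 5:-C, 6:-B, 7:-C, 8:-C, 9:-B, 10:-C
Rule 4 (eight consecutive points on the same side of the centre line) is satisfied at point 10.

rule 4 at point 10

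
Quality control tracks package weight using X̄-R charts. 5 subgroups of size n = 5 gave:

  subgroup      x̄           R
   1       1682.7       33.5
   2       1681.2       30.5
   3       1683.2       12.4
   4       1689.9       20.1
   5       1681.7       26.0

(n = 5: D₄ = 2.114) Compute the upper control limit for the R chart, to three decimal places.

51.793

R̄ = (33.5 + 30.5 + 12.4 + 20.1 + 26.0) / 5 = 122.5000 / 5 = 24.5000
UCL_R = D₄·R̄ = 2.114 × 24.5000 = 51.7930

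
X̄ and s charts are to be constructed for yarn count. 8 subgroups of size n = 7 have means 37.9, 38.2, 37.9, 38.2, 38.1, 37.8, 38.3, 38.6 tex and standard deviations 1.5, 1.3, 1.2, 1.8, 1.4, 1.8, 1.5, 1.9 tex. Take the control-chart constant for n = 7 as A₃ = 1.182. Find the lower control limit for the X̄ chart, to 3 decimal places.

X̄̄ = (37.9 + 38.2 + 37.9 + 38.2 + 38.1 + 37.8 + 38.3 + 38.6) / 8 = 38.1250
s̄ = (1.5 + 1.3 + 1.2 + 1.8 + 1.4 + 1.8 + 1.5 + 1.9) / 8 = 1.5500
LCL = X̄̄ − A₃·s̄ = 38.1250 − 1.182 × 1.5500 = 36.2929

36.293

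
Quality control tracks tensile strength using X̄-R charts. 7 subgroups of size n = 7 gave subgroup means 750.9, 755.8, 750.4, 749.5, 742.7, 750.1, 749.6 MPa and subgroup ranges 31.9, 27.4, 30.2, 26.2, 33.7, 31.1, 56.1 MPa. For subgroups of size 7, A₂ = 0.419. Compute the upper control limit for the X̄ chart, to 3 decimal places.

X̄̄ = (750.9 + 755.8 + 750.4 + 749.5 + 742.7 + 750.1 + 749.6) / 7 = 5249.0000 / 7 = 749.8571
R̄ = (31.9 + 27.4 + 30.2 + 26.2 + 33.7 + 31.1 + 56.1) / 7 = 236.6000 / 7 = 33.8000
UCL = X̄̄ + A₂·R̄ = 749.8571 + 0.419 × 33.8000 = 764.0193

764.019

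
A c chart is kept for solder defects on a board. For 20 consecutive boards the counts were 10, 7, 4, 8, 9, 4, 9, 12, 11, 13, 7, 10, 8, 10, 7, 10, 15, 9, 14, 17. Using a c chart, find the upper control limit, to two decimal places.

19.04

c̄ = (10 + 7 + 4 + 8 + 9 + 4 + 9 + 12 + 11 + 13 + 7 + 10 + 8 + 10 + 7 + 10 + 15 + 9 + 14 + 17) / 20 = 194 / 20 = 9.7000
UCL = c̄ + 3√c̄ = 9.7000 + 3 × √9.7000 = 9.7000 + 3 × 3.1145 = 19.0434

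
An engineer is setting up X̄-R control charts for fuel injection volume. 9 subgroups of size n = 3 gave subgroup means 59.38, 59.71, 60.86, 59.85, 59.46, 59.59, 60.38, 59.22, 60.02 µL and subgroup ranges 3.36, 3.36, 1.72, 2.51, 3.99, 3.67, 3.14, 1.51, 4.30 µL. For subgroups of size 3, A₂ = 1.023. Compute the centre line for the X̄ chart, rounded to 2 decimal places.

X̄̄ = (59.38 + 59.71 + 60.86 + 59.85 + 59.46 + 59.59 + 60.38 + 59.22 + 60.02) / 9 = 538.4700 / 9 = 59.8300
CL = X̄̄ = 59.8300

59.83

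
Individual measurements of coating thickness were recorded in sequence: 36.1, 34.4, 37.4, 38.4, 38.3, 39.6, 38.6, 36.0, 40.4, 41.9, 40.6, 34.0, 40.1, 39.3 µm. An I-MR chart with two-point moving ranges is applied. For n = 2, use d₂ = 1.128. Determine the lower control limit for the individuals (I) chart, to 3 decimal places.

X̄ = (36.1 + 34.4 + 37.4 + 38.4 + 38.3 + 39.6 + 38.6 + 36.0 + 40.4 + 41.9 + 40.6 + 34.0 + 40.1 + 39.3) / 14 = 38.2214
Moving ranges: 1.7, 3.0, 1.0, 0.1, 1.3, 1.0, 2.6, 4.4, 1.5, 1.3, 6.6, 6.1, 0.8; M̄R̄ = 31.4000 / 13 = 2.4154
LCL = X̄ − 3·M̄R̄/d₂ = 38.2214 − 3 × 2.4154 / 1.128 = 31.7975

31.798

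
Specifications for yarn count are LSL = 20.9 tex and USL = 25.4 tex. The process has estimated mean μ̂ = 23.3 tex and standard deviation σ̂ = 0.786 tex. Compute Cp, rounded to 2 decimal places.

0.95

Cp = (USL − LSL) / (6σ̂) = (25.4 − 20.9) / (6 × 0.786) = 4.5000 / 4.7160 = 0.9542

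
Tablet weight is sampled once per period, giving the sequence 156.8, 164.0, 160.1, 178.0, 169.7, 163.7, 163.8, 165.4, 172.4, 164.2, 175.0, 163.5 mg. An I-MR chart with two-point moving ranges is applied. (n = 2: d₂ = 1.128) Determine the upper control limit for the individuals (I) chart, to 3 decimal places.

X̄ = (156.8 + 164.0 + 160.1 + 178.0 + 169.7 + 163.7 + 163.8 + 165.4 + 172.4 + 164.2 + 175.0 + 163.5) / 12 = 166.3833
Moving ranges: 7.2, 3.9, 17.9, 8.3, 6.0, 0.1, 1.6, 7.0, 8.2, 10.8, 11.5; M̄R̄ = 82.5000 / 11 = 7.5000
UCL = X̄ + 3·M̄R̄/d₂ = 166.3833 + 3 × 7.5000 / 1.128 = 186.3301

186.330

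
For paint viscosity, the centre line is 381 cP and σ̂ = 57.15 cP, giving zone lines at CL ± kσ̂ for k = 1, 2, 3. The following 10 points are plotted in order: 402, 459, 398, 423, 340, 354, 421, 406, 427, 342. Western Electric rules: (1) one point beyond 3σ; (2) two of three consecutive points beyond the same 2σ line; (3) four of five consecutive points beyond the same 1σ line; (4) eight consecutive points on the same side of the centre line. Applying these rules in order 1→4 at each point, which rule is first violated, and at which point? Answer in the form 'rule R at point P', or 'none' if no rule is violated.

none

Zone of each point (C = within 1σ̂, B = 1σ̂–2σ̂, A = 2σ̂–3σ̂, * = beyond 3σ̂; sign = side of CL): 1:+C, 2:+B, 3:+C, 4:+C, 5:-C, 6:-C, 7:+C, 8:+C, 9:+C, 10:-C
No rule fires across all 10 points.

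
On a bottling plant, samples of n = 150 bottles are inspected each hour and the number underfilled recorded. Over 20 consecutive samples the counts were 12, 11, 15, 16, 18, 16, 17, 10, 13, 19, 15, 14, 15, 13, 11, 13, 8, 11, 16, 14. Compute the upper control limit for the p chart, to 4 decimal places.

p̄ = Σdᵢ / (k·n) = 277 / (20 × 150) = 0.09233
UCL = p̄ + 3·√(p̄(1−p̄)/n) = 0.09233 + 3 × √(0.09233×0.90767/150) = 0.09233 + 3 × 0.02364 = 0.16325

0.1632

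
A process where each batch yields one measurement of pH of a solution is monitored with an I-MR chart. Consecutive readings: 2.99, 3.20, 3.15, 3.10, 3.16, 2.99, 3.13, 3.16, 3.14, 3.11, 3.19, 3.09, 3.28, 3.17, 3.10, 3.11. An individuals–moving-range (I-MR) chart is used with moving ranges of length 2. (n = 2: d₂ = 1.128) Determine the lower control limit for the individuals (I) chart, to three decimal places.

X̄ = (2.99 + 3.20 + 3.15 + 3.10 + 3.16 + 2.99 + 3.13 + 3.16 + 3.14 + 3.11 + 3.19 + 3.09 + 3.28 + 3.17 + 3.10 + 3.11) / 16 = 3.1294
Moving ranges: 0.21, 0.05, 0.05, 0.06, 0.17, 0.14, 0.03, 0.02, 0.03, 0.08, 0.10, 0.19, 0.11, 0.07, 0.01; M̄R̄ = 1.3200 / 15 = 0.0880
LCL = X̄ − 3·M̄R̄/d₂ = 3.1294 − 3 × 0.0880 / 1.128 = 2.8953

2.895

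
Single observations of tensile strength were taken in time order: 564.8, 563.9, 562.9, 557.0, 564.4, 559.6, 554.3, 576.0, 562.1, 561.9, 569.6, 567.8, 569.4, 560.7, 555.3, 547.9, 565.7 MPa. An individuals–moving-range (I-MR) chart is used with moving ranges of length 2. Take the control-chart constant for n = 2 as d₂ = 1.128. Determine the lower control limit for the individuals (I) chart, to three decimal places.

544.013

X̄ = (564.8 + 563.9 + 562.9 + 557.0 + 564.4 + 559.6 + 554.3 + 576.0 + 562.1 + 561.9 + 569.6 + 567.8 + 569.4 + 560.7 + 555.3 + 547.9 + 565.7) / 17 = 562.5471
Moving ranges: 0.9, 1.0, 5.9, 7.4, 4.8, 5.3, 21.7, 13.9, 0.2, 7.7, 1.8, 1.6, 8.7, 5.4, 7.4, 17.8; M̄R̄ = 111.5000 / 16 = 6.9688
LCL = X̄ − 3·M̄R̄/d₂ = 562.5471 − 3 × 6.9688 / 1.128 = 544.0131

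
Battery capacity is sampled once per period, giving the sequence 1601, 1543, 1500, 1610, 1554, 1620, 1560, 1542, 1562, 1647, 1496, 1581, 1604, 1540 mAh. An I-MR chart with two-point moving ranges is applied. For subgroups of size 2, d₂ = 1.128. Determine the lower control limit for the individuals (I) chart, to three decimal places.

1396.927

X̄ = (1601 + 1543 + 1500 + 1610 + 1554 + 1620 + 1560 + 1542 + 1562 + 1647 + 1496 + 1581 + 1604 + 1540) / 14 = 1568.5714
Moving ranges: 58, 43, 110, 56, 66, 60, 18, 20, 85, 151, 85, 23, 64; M̄R̄ = 839.0000 / 13 = 64.5385
LCL = X̄ − 3·M̄R̄/d₂ = 1568.5714 − 3 × 64.5385 / 1.128 = 1396.9266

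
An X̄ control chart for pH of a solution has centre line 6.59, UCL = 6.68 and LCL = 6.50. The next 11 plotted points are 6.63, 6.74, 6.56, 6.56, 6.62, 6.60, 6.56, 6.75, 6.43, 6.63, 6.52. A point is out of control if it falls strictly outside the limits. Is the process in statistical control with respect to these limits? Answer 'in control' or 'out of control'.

Compare each point to [6.50, 6.68]: sample 2 = 6.74 > UCL; sample 8 = 6.75 > UCL; sample 9 = 6.43 < LCL.

out of control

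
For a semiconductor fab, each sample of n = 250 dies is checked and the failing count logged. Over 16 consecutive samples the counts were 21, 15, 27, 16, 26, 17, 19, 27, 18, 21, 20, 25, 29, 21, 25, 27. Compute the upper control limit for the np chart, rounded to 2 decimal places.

p̄ = Σdᵢ / (k·n) = 354 / (16 × 250) = 0.08850
UCL = np̄ + 3·√(np̄(1−p̄)) = 22.1250 + 3 × √(22.1250×0.91150) = 22.1250 + 3 × 4.4908 = 35.5973

35.60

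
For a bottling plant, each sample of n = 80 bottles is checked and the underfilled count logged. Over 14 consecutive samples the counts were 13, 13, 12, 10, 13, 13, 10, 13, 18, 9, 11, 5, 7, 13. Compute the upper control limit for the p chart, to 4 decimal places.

0.2602

p̄ = Σdᵢ / (k·n) = 160 / (14 × 80) = 0.14286
UCL = p̄ + 3·√(p̄(1−p̄)/n) = 0.14286 + 3 × √(0.14286×0.85714/80) = 0.14286 + 3 × 0.03912 = 0.26023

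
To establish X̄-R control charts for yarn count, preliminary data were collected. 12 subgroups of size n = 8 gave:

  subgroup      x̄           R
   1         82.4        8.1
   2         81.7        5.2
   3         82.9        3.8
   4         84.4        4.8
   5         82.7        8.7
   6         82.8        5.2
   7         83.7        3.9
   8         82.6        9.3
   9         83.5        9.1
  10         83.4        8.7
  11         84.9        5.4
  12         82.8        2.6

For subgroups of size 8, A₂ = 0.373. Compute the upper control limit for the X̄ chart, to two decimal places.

X̄̄ = (82.4 + 81.7 + 82.9 + 84.4 + 82.7 + 82.8 + 83.7 + 82.6 + 83.5 + 83.4 + 84.9 + 82.8) / 12 = 997.8000 / 12 = 83.1500
R̄ = (8.1 + 5.2 + 3.8 + 4.8 + 8.7 + 5.2 + 3.9 + 9.3 + 9.1 + 8.7 + 5.4 + 2.6) / 12 = 74.8000 / 12 = 6.2333
UCL = X̄̄ + A₂·R̄ = 83.1500 + 0.373 × 6.2333 = 85.4750

85.48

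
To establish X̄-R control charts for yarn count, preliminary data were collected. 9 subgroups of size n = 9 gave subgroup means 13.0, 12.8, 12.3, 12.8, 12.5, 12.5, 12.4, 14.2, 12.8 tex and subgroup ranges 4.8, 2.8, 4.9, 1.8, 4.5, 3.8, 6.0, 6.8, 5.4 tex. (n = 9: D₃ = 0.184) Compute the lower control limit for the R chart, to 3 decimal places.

R̄ = (4.8 + 2.8 + 4.9 + 1.8 + 4.5 + 3.8 + 6.0 + 6.8 + 5.4) / 9 = 40.8000 / 9 = 4.5333
LCL_R = D₃·R̄ = 0.184 × 4.5333 = 0.8341

0.834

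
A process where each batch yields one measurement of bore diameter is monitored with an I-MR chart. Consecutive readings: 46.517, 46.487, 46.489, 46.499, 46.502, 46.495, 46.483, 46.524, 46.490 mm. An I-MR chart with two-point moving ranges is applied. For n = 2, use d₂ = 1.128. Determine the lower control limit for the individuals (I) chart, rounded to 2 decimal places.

46.45

X̄ = (46.517 + 46.487 + 46.489 + 46.499 + 46.502 + 46.495 + 46.483 + 46.524 + 46.490) / 9 = 46.4984
Moving ranges: 0.030, 0.002, 0.010, 0.003, 0.007, 0.012, 0.041, 0.034; M̄R̄ = 0.1390 / 8 = 0.0174
LCL = X̄ − 3·M̄R̄/d₂ = 46.4984 − 3 × 0.0174 / 1.128 = 46.4522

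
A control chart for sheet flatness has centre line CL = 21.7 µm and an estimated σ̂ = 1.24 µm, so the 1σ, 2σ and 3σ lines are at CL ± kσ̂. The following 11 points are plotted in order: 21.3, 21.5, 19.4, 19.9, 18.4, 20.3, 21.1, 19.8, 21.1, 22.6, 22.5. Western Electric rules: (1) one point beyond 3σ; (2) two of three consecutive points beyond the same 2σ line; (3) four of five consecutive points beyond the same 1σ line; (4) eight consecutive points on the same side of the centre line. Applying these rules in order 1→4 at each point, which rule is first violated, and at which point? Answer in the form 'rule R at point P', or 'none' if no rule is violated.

rule 3 at point 6

Zone of each point (C = within 1σ̂, B = 1σ̂–2σ̂, A = 2σ̂–3σ̂, * = beyond 3σ̂; sign = side of CL): 1:-C, 2:-C, 3:-B, 4:-B, 5:-A, 6:-B, 7:-C, 8:-B, 9:-C, 10:+C, 11:+C
Rule 3 (four of five consecutive points beyond the same 1σ limit) is satisfied at point 6.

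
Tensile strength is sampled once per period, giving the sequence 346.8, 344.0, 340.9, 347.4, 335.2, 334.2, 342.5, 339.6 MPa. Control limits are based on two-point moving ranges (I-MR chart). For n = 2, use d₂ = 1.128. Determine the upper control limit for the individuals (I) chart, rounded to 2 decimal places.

X̄ = (346.8 + 344.0 + 340.9 + 347.4 + 335.2 + 334.2 + 342.5 + 339.6) / 8 = 341.3250
Moving ranges: 2.8, 3.1, 6.5, 12.2, 1.0, 8.3, 2.9; M̄R̄ = 36.8000 / 7 = 5.2571
UCL = X̄ + 3·M̄R̄/d₂ = 341.3250 + 3 × 5.2571 / 1.128 = 355.3068

355.31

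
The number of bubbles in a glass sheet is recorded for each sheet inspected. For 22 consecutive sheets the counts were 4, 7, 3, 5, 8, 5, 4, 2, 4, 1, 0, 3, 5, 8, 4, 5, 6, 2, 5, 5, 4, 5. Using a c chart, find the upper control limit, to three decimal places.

c̄ = (4 + 7 + 3 + 5 + 8 + 5 + 4 + 2 + 4 + 1 + 0 + 3 + 5 + 8 + 4 + 5 + 6 + 2 + 5 + 5 + 4 + 5) / 22 = 95 / 22 = 4.3182
UCL = c̄ + 3√c̄ = 4.3182 + 3 × √4.3182 = 4.3182 + 3 × 2.0780 = 10.5523

10.552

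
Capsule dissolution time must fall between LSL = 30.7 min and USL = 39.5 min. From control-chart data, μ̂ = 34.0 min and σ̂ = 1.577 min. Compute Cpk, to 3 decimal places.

0.698

Cpu = (USL − μ̂) / (3σ̂) = (39.5 − 34.0) / (3 × 1.577) = 1.1625; Cpl = (μ̂ − LSL) / (3σ̂) = (34.0 − 30.7) / (3 × 1.577) = 0.6975; Cpk = min(Cpu, Cpl) = 0.6975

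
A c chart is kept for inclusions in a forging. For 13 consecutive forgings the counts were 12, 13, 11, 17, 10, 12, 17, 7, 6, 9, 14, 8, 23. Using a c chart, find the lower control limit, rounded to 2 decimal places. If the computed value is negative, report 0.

c̄ = (12 + 13 + 11 + 17 + 10 + 12 + 17 + 7 + 6 + 9 + 14 + 8 + 23) / 13 = 159 / 13 = 12.2308
LCL = c̄ − 3√c̄ = 12.2308 − 3 × 3.4973 = 1.7390

1.74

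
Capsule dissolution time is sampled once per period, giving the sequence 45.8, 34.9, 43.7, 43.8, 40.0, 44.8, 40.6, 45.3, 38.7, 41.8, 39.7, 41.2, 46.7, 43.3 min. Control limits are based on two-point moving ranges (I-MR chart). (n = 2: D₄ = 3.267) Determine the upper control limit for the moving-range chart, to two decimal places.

14.95

Moving ranges: 10.9, 8.8, 0.1, 3.8, 4.8, 4.2, 4.7, 6.6, 3.1, 2.1, 1.5, 5.5, 3.4; M̄R̄ = 59.5000 / 13 = 4.5769
UCL_MR = D₄·M̄R̄ = 3.267 × 4.5769 = 14.9528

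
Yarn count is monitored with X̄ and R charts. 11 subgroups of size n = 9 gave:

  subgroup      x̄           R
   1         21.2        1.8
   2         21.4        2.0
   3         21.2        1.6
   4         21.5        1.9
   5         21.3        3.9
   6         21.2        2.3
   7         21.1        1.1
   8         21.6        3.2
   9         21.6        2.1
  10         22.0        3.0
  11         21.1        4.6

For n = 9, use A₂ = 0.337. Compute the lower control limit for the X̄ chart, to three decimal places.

20.539

X̄̄ = (21.2 + 21.4 + 21.2 + 21.5 + 21.3 + 21.2 + 21.1 + 21.6 + 21.6 + 22.0 + 21.1) / 11 = 235.2000 / 11 = 21.3818
R̄ = (1.8 + 2.0 + 1.6 + 1.9 + 3.9 + 2.3 + 1.1 + 3.2 + 2.1 + 3.0 + 4.6) / 11 = 27.5000 / 11 = 2.5000
LCL = X̄̄ − A₂·R̄ = 21.3818 − 0.337 × 2.5000 = 20.5393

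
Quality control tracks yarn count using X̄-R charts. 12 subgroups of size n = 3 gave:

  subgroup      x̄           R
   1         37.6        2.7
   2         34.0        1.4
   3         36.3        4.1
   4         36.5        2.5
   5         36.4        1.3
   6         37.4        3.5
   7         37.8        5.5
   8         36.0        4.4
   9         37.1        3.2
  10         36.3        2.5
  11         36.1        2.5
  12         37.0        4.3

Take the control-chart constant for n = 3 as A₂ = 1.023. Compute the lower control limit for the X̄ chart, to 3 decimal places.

33.311

X̄̄ = (37.6 + 34.0 + 36.3 + 36.5 + 36.4 + 37.4 + 37.8 + 36.0 + 37.1 + 36.3 + 36.1 + 37.0) / 12 = 438.5000 / 12 = 36.5417
R̄ = (2.7 + 1.4 + 4.1 + 2.5 + 1.3 + 3.5 + 5.5 + 4.4 + 3.2 + 2.5 + 2.5 + 4.3) / 12 = 37.9000 / 12 = 3.1583
LCL = X̄̄ − A₂·R̄ = 36.5417 − 1.023 × 3.1583 = 33.3107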